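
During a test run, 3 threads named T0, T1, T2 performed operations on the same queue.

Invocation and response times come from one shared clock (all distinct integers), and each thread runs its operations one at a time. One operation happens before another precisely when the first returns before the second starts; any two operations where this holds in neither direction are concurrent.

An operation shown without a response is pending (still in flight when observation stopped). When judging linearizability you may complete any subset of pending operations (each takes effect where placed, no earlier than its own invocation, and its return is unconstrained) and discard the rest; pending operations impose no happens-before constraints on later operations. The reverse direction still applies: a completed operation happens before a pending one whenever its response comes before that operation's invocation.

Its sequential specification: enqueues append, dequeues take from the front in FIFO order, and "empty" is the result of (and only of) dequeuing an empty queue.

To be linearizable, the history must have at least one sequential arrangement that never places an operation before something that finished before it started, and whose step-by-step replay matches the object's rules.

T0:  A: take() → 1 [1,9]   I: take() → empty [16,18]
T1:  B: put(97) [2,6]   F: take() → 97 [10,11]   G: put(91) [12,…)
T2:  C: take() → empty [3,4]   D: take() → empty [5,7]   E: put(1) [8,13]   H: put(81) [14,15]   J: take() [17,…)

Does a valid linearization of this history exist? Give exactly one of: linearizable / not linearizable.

prefix check: 1..8 passes, 1..9 fails once A's time-9 response joins
all 12 real-time-respecting orders fail — 4 completed queue operations, no legal replay
no escape via the 1 pending operation (E): every completion choice fails
for example A, B, C, D (pending dropped) fails at step 1: A take() → 1 is not legal there
for example A, C, B, D (pending dropped) fails at step 1: A take() → 1 is not legal there

not linearizable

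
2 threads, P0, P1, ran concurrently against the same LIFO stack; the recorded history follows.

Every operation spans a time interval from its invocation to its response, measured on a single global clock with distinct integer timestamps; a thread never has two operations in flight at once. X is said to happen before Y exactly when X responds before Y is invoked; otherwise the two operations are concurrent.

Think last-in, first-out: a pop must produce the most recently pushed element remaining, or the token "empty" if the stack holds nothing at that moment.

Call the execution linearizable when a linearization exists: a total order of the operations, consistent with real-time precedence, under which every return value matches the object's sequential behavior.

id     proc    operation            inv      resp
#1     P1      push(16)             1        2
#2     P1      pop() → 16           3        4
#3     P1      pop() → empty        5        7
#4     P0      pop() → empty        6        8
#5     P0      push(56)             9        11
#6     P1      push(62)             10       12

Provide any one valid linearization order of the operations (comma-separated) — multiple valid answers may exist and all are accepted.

#1, #2, #3, #4, #5, #6

after step 1 (#1 push(16)): stack <16>
after step 2 (#2 pop() → 16): stack <>
after step 3 (#3 pop() → empty): stack <>
after step 4 (#4 pop() → empty): stack <>
after step 5 (#5 push(56)): stack <56>
after step 6 (#6 push(62)): stack <56,62>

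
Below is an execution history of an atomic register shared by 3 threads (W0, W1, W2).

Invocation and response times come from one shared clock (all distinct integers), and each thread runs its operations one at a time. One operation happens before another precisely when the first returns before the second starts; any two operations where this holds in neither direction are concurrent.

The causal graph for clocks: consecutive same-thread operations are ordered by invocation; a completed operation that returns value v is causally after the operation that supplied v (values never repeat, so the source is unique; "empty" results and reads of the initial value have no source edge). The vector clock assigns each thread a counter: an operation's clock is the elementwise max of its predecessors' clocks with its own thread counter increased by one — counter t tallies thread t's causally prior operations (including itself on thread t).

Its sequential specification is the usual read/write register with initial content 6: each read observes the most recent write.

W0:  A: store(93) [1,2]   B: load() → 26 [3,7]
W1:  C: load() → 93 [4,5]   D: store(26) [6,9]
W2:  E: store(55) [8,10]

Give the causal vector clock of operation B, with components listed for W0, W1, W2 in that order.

(2, 2, 0)

E (invocation 8): nothing precedes it; W2's component alone gives (0, 0, 1)
A (invocation 1): nothing precedes it; W0's component alone gives (1, 0, 0)
C (invocation 4): componentwise max over VC(A)=(1, 0, 0), +1 at W1, giving (1, 1, 0)
D (invocation 6): componentwise max over VC(C)=(1, 1, 0), +1 at W1, giving (1, 2, 0)
B (invocation 3): componentwise max over VC(A)=(1, 0, 0), VC(D)=(1, 2, 0), +1 at W0, giving (2, 2, 0)
target: VC(B) = (2, 2, 0)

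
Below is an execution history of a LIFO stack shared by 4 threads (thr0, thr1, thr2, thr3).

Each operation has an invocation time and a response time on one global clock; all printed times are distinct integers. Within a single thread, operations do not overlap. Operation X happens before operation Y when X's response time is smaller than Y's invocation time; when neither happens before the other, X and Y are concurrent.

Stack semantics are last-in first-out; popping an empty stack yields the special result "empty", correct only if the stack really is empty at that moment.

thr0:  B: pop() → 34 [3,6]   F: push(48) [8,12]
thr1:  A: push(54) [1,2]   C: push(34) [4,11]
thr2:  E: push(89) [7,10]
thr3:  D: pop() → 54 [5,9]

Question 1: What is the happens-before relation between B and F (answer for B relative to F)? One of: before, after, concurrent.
Answer: before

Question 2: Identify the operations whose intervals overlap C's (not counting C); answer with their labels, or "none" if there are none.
Answer: B, D, E, F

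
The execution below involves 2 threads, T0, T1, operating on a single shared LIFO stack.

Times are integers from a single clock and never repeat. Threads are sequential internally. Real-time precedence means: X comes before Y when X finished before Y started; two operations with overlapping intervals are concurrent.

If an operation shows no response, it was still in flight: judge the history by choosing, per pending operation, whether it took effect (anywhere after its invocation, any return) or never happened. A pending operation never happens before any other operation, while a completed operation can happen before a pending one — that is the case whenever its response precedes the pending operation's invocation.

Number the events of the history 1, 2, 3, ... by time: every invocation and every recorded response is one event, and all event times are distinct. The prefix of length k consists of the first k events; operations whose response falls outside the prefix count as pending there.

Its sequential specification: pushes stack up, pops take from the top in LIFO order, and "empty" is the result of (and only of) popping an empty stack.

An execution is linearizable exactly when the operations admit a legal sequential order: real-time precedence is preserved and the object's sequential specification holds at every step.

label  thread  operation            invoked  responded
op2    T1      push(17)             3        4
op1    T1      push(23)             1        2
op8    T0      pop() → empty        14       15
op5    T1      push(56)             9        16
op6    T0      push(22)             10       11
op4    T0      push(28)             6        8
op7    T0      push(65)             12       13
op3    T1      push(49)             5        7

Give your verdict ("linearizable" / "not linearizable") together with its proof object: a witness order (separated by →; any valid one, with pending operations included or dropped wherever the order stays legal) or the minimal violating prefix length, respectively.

events 1..14 are fine; event 15 — the response of op8 at time 15 — makes the prefix non-linearizable
7 completed operations, 2 real-time-consistent orders — every LIFO stack replay fails
every completion of the 1 pending operation (op5) was checked; none linearizes
take op1, op2, op3, op4, op6, op7, op8 (pending dropped): step 7 already fails, because op8 pop() → empty cannot occur there
take op1, op2, op4, op3, op6, op7, op8 (pending dropped): step 7 already fails, because op8 pop() → empty cannot occur there

not linearizable — minimal violating prefix: 15 events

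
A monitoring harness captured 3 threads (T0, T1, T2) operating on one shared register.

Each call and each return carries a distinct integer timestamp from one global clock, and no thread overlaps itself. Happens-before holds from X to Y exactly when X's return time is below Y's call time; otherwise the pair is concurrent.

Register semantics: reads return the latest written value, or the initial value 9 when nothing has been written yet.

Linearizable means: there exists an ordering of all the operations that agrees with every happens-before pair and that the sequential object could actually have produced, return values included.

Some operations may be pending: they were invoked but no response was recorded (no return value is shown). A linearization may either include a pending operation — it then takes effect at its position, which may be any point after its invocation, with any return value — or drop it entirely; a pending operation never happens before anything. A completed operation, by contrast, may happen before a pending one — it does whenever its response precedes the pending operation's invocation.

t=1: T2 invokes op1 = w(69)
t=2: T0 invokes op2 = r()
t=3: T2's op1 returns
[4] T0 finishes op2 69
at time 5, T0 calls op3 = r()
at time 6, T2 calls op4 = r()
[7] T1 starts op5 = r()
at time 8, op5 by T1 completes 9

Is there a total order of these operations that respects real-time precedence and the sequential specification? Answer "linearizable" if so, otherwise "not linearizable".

not linearizable

events 1..7 are fine; event 8 — the response of op5 at time 8 — makes the prefix non-linearizable
real-time-consistent orders of the 3 completed operations: 2 — all fail the register replay
no escape via the 2 pending operations (op3, op4): every completion choice fails
for example op1, op2, op5 (pending dropped) fails at step 3: op5 r() → 9 is not legal there
for example op2, op1, op5 (pending dropped) fails at step 1: op2 r() → 69 is not legal there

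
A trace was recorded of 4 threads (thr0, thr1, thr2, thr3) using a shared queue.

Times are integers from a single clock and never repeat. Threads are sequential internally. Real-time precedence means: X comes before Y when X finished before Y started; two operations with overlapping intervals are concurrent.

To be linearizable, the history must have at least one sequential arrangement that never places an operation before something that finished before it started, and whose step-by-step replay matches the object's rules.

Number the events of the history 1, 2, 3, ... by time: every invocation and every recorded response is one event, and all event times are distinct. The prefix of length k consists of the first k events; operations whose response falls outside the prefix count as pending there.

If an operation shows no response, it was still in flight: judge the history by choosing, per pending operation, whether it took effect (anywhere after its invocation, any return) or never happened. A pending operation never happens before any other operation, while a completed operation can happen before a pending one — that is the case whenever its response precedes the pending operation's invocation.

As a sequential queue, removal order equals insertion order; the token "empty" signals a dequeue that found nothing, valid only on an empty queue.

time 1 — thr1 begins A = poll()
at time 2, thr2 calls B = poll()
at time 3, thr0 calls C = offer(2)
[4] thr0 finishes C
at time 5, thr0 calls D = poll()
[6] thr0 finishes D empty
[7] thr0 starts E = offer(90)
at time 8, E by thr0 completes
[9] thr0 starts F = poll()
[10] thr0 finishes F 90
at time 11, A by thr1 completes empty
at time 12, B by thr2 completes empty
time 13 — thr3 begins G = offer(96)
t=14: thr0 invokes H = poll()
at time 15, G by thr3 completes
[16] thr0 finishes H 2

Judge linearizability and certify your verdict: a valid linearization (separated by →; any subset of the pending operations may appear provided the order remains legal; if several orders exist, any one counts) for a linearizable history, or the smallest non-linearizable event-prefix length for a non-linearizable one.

through event 11 a valid linearization exists; event 12 (B responding at time 12) ends that
all 30 real-time-respecting orders fail — 6 completed queue operations, no legal replay
for example A, B, C, D, E, F fails at step 4: D poll() → empty is not legal there
for example A, C, B, D, E, F fails at step 3: B poll() → empty is not legal there

not linearizable — minimal violating prefix: 12 events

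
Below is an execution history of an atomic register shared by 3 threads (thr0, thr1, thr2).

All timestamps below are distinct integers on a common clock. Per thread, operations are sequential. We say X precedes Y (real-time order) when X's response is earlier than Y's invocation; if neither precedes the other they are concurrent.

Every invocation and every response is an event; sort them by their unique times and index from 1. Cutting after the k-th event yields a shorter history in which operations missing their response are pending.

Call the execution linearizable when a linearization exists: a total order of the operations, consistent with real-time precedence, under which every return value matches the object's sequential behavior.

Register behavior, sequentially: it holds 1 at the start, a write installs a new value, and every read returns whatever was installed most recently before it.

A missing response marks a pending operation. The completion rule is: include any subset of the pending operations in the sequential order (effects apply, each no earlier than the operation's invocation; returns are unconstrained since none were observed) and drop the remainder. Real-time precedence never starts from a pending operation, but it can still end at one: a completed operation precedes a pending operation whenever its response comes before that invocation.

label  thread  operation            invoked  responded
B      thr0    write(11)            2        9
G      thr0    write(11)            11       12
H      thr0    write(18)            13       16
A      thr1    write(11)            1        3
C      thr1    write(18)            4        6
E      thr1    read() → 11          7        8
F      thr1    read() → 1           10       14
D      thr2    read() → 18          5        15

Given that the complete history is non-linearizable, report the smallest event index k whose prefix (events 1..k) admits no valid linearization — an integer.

14

events 1..13 are linearizable; a witness order is A, C, B, D, E, F, G:
after step 1 (A write(11)): value 11
after step 2 (C write(18)): value 18
after step 3 (B write(11)): value 11
after step 4 (D read() (pending, included)): value 11
after step 5 (E read() → 11): value 11
after step 6 (F read() (pending, included)): value 11
after step 7 (G write(11)): value 11
with event 14 included (F responding at time 14), all real-time-consistent orders fail
no escape via the 2 pending operations (D, H): every completion choice fails
take A, B, C, E, F, G (pending dropped): step 4 already fails, because E read() → 11 cannot occur there
take A, B, C, E, G, F (pending dropped): step 4 already fails, because E read() → 11 cannot occur there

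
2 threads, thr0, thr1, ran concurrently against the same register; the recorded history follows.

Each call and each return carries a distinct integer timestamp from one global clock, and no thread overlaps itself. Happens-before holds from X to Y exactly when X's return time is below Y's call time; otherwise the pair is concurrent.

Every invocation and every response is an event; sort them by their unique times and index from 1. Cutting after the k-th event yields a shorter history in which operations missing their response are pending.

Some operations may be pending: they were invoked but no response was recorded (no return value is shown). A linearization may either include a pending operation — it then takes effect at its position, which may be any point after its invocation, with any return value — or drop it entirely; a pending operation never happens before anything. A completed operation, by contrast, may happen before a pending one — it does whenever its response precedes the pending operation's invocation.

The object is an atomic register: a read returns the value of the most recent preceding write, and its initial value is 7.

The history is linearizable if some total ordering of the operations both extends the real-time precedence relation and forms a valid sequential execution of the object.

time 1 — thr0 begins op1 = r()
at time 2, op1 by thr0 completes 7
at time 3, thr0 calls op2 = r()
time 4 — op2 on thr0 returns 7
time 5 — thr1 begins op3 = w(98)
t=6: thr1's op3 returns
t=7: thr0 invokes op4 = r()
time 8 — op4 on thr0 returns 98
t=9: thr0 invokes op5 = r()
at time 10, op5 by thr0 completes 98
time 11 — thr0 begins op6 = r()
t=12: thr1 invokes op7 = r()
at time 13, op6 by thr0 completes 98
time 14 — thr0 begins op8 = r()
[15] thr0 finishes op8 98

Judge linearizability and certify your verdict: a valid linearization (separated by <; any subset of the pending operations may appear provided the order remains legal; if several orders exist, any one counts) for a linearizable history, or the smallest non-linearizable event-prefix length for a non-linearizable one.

step 1: op1 r() → 7 — value 7
step 2: op2 r() → 7 — value 7
step 3: op3 w(98) — value 98
step 4: op4 r() → 98 — value 98
step 5: op5 r() → 98 — value 98
step 6: op6 r() → 98 — value 98
step 7: op7 r() (pending, included) — value 98
step 8: op8 r() → 98 — value 98

linearizable — witness: op1 < op2 < op3 < op4 < op5 < op6 < op7 < op8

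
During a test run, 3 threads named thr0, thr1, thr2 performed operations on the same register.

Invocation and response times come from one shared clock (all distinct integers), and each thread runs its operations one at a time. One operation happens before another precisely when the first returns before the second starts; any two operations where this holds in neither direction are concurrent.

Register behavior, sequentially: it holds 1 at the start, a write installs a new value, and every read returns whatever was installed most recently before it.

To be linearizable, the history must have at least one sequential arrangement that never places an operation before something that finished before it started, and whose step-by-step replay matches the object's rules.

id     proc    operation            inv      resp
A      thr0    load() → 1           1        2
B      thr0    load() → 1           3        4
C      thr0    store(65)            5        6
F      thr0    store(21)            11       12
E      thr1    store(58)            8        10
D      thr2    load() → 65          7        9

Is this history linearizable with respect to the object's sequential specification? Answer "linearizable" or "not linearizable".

witness order: A, B, C, D, E, F
after step 1 (A load() → 1): value 1
after step 2 (B load() → 1): value 1
after step 3 (C store(65)): value 65
after step 4 (D load() → 65): value 65
after step 5 (E store(58)): value 58
after step 6 (F store(21)): value 21

linearizable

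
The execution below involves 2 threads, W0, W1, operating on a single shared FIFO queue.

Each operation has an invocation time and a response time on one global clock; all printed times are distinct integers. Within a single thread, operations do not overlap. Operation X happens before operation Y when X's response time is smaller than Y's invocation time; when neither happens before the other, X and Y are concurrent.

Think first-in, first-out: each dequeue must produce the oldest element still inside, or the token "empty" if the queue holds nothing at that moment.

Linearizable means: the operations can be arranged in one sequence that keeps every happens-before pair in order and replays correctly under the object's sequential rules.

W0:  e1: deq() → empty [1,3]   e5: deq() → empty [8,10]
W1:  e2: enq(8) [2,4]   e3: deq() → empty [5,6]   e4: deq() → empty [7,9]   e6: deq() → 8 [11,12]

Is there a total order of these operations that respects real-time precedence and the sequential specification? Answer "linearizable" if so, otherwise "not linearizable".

not linearizable

through event 5 a valid linearization exists; event 6 (e3 responding at time 6) ends that
3 completed operations, 2 real-time-consistent orders — every FIFO queue replay fails
one such order, e1, e2, e3, breaks at step 3 where e3 deq() → empty is illegal
one such order, e2, e1, e3, breaks at step 2 where e1 deq() → empty is illegal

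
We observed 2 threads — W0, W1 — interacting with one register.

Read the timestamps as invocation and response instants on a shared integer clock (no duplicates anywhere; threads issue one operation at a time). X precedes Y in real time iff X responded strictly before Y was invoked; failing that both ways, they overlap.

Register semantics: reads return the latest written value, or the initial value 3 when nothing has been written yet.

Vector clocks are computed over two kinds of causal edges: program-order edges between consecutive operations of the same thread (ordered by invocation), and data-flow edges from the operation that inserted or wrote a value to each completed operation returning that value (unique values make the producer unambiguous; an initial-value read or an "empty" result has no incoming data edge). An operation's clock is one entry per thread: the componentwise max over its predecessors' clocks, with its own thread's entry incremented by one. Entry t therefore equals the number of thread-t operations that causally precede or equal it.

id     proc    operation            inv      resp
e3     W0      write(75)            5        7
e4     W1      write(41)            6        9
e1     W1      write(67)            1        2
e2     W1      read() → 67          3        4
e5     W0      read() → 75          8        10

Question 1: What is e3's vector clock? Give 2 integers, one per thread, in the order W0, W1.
(1, 0)

root op e1, invoked 1: fresh clock plus W1's own tick → (0, 1)
root op e3, invoked 5: fresh clock plus W0's own tick → (1, 0)
merge at e2 (invoked 3): VC(e1)=(0, 1), own-thread bump on W1 → (0, 2)
merge at e5 (invoked 8): VC(e3)=(1, 0), own-thread bump on W0 → (2, 0)
merge at e4 (invoked 6): VC(e2)=(0, 2), own-thread bump on W1 → (0, 3)
target: VC(e3) = (1, 0)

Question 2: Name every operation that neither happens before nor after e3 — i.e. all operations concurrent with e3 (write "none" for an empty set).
e4

e3 runs from 5 to 7; window-overlapping ops are concurrent
e1 [1,2]: before
e2 [3,4]: before
e4 [6,9]: concurrent
e5 [8,10]: after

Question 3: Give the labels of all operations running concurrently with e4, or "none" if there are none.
e3, e5

e4 spans [6,9]: anything still running between times 6 and 9 counts as concurrent
e1 [1,2]: before
e2 [3,4]: before
e3 [5,7]: concurrent
e5 [8,10]: concurrent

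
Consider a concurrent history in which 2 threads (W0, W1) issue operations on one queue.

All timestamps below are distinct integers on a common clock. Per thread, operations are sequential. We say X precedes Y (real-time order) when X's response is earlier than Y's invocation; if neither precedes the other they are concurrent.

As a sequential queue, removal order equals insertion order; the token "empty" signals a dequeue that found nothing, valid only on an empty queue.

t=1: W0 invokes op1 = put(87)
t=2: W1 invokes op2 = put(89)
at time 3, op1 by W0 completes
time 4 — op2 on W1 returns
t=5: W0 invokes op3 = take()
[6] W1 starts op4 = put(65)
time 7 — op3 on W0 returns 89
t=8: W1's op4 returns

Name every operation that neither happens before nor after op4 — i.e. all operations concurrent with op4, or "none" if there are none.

overlap test against op4 [6,8]: concurrent iff the interval meets 6..8
op1 [1,3]: before
op2 [2,4]: before
op3 [5,7]: concurrent

op3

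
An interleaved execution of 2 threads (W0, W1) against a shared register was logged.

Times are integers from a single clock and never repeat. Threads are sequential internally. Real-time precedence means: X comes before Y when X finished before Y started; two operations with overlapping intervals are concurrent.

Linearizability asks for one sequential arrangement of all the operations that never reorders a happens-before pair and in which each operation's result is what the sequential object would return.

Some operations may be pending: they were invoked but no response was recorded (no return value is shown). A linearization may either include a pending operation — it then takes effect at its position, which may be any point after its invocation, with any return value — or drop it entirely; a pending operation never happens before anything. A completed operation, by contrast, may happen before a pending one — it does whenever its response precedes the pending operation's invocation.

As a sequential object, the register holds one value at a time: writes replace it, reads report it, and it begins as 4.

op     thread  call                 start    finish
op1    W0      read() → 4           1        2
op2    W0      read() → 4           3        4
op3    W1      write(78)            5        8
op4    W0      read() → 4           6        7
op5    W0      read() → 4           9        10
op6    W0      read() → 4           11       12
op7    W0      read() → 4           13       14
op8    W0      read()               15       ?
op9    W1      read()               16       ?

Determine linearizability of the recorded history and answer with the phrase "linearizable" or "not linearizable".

not linearizable

cut after 9 events: linearizable; cut after 10 events (op5 responds, time 10): not linearizable
5 completed operations, 2 real-time-consistent orders — every register replay fails
for example op1, op2, op3, op4, op5 fails at step 4: op4 read() → 4 is not legal there
for example op1, op2, op4, op3, op5 fails at step 5: op5 read() → 4 is not legal there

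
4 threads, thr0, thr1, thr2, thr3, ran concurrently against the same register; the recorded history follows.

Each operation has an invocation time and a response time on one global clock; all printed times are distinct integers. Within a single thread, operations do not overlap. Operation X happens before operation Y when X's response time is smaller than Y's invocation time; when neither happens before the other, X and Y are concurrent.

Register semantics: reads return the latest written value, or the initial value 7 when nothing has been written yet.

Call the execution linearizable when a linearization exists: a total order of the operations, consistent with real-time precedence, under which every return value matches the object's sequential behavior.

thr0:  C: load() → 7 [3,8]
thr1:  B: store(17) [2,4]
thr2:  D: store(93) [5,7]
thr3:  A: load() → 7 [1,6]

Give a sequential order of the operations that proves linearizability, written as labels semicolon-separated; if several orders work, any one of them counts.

A; C; B; D

after step 1 (A load() → 7): value 7
after step 2 (C load() → 7): value 7
after step 3 (B store(17)): value 17
after step 4 (D store(93)): value 93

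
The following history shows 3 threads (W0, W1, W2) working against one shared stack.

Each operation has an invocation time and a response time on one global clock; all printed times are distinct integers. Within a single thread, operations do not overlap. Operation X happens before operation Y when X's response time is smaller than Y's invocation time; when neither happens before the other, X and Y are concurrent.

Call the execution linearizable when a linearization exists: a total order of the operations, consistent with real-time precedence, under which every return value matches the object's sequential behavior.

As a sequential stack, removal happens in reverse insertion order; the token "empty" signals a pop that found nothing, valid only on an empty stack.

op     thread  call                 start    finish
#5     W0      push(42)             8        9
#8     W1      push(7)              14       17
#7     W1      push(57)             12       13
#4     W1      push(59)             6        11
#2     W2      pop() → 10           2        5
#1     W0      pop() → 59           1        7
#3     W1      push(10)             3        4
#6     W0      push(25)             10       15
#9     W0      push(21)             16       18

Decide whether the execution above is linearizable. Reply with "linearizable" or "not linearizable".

a witness: #3, #2, #4, #1, #5, #6, #7, #8, #9
step 1: #3 push(10) — stack <10>
step 2: #2 pop() → 10 — stack <>
step 3: #4 push(59) — stack <59>
step 4: #1 pop() → 59 — stack <>
step 5: #5 push(42) — stack <42>
step 6: #6 push(25) — stack <42,25>
step 7: #7 push(57) — stack <42,25,57>
step 8: #8 push(7) — stack <42,25,57,7>
step 9: #9 push(21) — stack <42,25,57,7,21>

linearizable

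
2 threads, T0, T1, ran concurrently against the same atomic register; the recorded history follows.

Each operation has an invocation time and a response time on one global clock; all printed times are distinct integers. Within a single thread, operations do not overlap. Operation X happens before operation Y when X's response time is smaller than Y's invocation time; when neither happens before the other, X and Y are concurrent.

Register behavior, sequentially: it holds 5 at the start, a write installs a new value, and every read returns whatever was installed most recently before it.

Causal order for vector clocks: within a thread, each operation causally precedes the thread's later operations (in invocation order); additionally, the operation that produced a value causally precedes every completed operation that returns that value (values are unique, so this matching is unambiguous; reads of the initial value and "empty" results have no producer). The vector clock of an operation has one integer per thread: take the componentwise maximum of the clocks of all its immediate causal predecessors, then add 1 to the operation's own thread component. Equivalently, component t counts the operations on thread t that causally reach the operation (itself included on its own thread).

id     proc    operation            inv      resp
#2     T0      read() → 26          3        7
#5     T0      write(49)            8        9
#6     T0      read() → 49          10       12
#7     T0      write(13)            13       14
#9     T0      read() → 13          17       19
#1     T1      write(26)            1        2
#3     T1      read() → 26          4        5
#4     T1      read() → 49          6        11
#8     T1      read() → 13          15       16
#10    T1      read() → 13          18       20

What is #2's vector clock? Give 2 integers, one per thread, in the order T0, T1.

no predecessors for #1 (invoked 1): T1 increments from zero → (0, 1)
VC(#3, invoked at 4): max of VC(#1)=(0, 1), then +1 on thread T1 → (0, 2)
VC(#2, invoked at 3): max of VC(#1)=(0, 1), then +1 on thread T0 → (1, 1)
VC(#5, invoked at 8): max of VC(#2)=(1, 1), then +1 on thread T0 → (2, 1)
VC(#6, invoked at 10): max of VC(#5)=(2, 1), then +1 on thread T0 → (3, 1)
VC(#4, invoked at 6): max of VC(#3)=(0, 2), VC(#5)=(2, 1), then +1 on thread T1 → (2, 3)
VC(#7, invoked at 13): max of VC(#6)=(3, 1), then +1 on thread T0 → (4, 1)
VC(#9, invoked at 17): max of VC(#7)=(4, 1), then +1 on thread T0 → (5, 1)
VC(#8, invoked at 15): max of VC(#4)=(2, 3), VC(#7)=(4, 1), then +1 on thread T1 → (4, 4)
VC(#10, invoked at 18): max of VC(#7)=(4, 1), VC(#8)=(4, 4), then +1 on thread T1 → (4, 5)
target: VC(#2) = (1, 1)

(1, 1)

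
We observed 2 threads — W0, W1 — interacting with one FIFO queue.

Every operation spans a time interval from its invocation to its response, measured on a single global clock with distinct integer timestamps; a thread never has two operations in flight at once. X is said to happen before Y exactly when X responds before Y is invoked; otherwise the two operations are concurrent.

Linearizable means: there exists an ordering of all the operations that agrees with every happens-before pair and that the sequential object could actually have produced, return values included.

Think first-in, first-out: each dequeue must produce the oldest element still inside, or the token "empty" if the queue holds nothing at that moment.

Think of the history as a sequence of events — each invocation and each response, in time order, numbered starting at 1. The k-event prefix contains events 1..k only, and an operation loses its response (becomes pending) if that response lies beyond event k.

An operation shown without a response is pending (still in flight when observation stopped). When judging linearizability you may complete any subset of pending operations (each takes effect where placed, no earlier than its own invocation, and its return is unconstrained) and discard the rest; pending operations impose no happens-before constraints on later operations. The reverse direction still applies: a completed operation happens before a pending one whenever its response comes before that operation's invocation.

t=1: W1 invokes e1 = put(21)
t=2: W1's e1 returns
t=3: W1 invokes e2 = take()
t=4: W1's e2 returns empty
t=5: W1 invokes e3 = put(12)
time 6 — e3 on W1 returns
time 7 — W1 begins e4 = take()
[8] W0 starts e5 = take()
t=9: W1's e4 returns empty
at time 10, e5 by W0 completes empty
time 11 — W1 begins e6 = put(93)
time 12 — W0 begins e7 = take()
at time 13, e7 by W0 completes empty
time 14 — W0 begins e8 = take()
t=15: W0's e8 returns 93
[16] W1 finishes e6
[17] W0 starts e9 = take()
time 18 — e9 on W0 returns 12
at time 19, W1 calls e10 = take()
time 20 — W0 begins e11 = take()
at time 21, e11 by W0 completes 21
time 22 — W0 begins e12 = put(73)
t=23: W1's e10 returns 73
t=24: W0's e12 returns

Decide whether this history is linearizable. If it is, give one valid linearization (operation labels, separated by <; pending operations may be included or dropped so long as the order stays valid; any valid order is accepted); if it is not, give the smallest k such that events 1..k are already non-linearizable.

not linearizable — minimal violating prefix: 4 events

the violation lands at event 4, e2's response at time 4: events 1..3 linearize, events 1..4 do not
a single order respects real time; the 2 completed FIFO queue operations fail replay along it
e.g. e1, e2: illegal at step 2, since e2 take() → empty cannot apply there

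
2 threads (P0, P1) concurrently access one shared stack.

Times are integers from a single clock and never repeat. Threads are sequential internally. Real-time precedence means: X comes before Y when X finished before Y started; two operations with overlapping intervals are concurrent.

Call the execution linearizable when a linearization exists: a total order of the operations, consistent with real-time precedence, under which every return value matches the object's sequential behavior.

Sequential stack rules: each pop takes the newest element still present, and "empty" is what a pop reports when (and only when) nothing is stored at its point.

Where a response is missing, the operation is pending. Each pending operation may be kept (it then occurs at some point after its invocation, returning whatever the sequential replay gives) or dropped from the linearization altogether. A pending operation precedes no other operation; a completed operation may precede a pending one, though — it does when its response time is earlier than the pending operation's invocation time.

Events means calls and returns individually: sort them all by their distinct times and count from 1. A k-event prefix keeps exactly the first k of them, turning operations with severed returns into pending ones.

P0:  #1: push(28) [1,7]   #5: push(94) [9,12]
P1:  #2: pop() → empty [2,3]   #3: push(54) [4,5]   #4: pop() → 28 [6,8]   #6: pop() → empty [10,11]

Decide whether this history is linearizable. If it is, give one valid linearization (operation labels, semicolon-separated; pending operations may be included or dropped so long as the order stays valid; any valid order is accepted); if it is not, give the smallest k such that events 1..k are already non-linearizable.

already the first 11 events (up to #6's response at time 11) admit no linearization; the first 10 still do
the 5 completed operations admit 4 real-time orders; each fails the stack replay
completion choices over the 1 pending operation (#5) were checked; none helps
for example #1, #2, #3, #4, #6 (pending dropped) fails at step 2: #2 pop() → empty is not legal there
for example #2, #1, #3, #4, #6 (pending dropped) fails at step 4: #4 pop() → 28 is not legal there

not linearizable — minimal violating prefix: 11 events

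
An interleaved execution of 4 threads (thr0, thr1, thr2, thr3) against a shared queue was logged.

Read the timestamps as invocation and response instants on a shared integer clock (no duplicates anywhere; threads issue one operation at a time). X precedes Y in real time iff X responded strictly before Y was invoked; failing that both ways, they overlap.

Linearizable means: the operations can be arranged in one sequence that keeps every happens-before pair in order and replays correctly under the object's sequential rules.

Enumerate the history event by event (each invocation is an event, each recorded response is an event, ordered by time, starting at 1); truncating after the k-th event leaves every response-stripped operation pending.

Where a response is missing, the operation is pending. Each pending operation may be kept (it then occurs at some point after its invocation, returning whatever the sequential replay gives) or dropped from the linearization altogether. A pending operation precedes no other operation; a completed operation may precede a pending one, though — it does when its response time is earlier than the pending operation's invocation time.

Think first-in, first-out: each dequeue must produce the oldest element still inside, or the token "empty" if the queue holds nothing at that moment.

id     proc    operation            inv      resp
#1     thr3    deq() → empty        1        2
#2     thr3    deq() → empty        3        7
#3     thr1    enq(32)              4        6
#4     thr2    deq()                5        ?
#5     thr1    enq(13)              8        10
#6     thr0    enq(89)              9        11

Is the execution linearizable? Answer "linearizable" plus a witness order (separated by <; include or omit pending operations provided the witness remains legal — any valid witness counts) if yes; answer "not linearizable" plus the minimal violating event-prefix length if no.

linearizable — witness: #1 < #2 < #3 < #4 < #5 < #6

step 1: #1 deq() → empty — queue <>
step 2: #2 deq() → empty — queue <>
step 3: #3 enq(32) — queue <32>
step 4: #4 deq() (pending, included) — queue <>
step 5: #5 enq(13) — queue <13>
step 6: #6 enq(89) — queue <13,89>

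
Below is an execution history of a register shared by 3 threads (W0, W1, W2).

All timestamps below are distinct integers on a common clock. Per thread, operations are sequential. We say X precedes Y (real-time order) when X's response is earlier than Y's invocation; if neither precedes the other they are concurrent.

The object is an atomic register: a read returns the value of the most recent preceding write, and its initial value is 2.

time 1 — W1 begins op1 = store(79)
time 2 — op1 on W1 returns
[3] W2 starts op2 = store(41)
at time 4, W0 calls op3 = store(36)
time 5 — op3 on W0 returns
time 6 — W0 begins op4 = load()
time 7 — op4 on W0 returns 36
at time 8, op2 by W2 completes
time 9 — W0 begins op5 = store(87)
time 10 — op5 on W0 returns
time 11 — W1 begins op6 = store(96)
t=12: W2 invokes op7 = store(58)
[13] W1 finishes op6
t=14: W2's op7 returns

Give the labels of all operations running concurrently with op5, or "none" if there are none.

op5 spans [9,10]: anything still running between times 9 and 10 counts as concurrent
op1 [1,2]: before
op2 [3,8]: before
op3 [4,5]: before
op4 [6,7]: before
op6 [11,13]: after
op7 [12,14]: after

none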